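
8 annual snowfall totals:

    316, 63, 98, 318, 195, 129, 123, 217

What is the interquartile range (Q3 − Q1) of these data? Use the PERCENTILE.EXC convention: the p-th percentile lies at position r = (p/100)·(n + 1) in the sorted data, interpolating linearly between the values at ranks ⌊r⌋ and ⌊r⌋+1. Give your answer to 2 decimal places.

187.00

Sorted: 63, 98, 123, 129, 195, 217, 316, 318.
n = 8.
P25: r = 2.25; ranks 2–3 are 98, 123; interpolating gives 104.25.
P75: r = 6.75; ranks 6–7 are 217, 316; interpolating gives 291.25.
Difference: 291.25 − 104.25 = 187.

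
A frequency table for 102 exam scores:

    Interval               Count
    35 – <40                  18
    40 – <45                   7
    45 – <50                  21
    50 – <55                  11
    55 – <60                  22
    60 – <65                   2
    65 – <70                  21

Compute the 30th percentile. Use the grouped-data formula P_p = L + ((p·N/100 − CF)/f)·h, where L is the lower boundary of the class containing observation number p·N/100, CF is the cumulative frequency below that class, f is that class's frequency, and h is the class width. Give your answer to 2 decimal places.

46.33

N = 102; target position k = 30/100 · 102 = 30.6.
Cumulative frequencies: 18, 25, 46, 57, 79, 81, 102.
Observation 30.6 falls in the class 45 – <50.
L = 45, CF = 25, f = 21, h = 5.
P30 = 45 + ((30.6 − 25)/21)·5 = 45 + 1.33333 = 46.3333.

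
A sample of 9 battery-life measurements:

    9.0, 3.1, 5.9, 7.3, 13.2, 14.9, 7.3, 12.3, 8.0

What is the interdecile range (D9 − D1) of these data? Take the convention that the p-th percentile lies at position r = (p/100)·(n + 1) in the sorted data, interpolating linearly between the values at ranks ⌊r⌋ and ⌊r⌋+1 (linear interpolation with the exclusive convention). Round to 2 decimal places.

Sorted: 3.1, 5.9, 7.3, 7.3, 8.0, 9.0, 12.3, 13.2, 14.9.
n = 9.
P10: r = 1 (integer) → 3.1.
P90: r = 9 (integer) → 14.9.
Difference: 14.9 − 3.1 = 11.8.

11.80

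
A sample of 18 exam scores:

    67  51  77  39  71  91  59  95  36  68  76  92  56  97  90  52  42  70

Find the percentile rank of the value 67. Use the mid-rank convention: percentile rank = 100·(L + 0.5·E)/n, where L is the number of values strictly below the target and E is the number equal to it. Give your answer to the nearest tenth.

Sorted: 36, 39, 42, 51, 52, 56, 59, 67, 68, 70, 71, 76, 77, 90, 91, 92, 95, 97.
Count below 67: L = 7; count equal: E = 1; n = 18.
Percentile rank = 100·(7 + 0.5·1)/18 = 100·7.5/18 = 41.67.

41.7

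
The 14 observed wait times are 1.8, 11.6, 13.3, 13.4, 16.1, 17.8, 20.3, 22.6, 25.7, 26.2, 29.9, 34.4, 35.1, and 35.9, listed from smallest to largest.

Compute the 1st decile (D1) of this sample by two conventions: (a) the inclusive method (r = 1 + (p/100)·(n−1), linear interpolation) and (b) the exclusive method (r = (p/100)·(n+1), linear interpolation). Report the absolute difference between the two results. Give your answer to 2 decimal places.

5.41

n = 14.
(a) r = 2.3; between ranks 2 (11.6) and 3 (13.3): 12.11.
(b) r = 1.5; between ranks 1 (1.8) and 2 (11.6): 6.7.
|12.11 − 6.7| = 5.41.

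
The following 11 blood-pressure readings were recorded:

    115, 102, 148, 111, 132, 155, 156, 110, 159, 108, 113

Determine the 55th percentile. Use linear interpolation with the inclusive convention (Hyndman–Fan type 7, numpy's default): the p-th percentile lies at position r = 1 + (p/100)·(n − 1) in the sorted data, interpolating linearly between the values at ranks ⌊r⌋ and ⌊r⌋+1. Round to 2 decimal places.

Sorted: 102, 108, 110, 111, 113, 115, 132, 148, 155, 156, 159.
n = 11.
r = 1 + (55/100)·(11 − 1) = 1 + 5.5 = 6.5.
Rank 6 is 115 and rank 7 is 132.
Interpolate: 115 + 0.5·(132 − 115) = 115 + 0.5·17 = 123.5.

123.50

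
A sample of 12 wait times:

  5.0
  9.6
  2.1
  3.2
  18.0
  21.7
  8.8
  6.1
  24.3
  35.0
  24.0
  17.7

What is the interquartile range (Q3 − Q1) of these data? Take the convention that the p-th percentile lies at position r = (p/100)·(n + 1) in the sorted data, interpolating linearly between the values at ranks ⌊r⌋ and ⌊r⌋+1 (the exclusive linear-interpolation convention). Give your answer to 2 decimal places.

18.15

Sorted: 2.1, 3.2, 5.0, 6.1, 8.8, 9.6, 17.7, 18.0, 21.7, 24.0, 24.3, 35.0.
n = 12.
P25: r = 3.25; ranks 3–4 are 5.0, 6.1; interpolating gives 5.275.
P75: r = 9.75; ranks 9–10 are 21.7, 24.0; interpolating gives 23.425.
Difference: 23.425 − 5.275 = 18.15.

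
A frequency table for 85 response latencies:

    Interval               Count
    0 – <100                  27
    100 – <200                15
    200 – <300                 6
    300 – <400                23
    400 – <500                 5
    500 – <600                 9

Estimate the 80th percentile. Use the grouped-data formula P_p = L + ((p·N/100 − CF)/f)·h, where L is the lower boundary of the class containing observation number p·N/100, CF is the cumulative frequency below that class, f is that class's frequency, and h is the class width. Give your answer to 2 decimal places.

386.96

N = 85; target position k = 80/100 · 85 = 68.
Cumulative frequencies: 27, 42, 48, 71, 76, 85.
Observation 68 falls in the class 300 – <400.
L = 300, CF = 48, f = 23, h = 100.
P80 = 300 + ((68 − 48)/23)·100 = 300 + 86.9565 = 386.957.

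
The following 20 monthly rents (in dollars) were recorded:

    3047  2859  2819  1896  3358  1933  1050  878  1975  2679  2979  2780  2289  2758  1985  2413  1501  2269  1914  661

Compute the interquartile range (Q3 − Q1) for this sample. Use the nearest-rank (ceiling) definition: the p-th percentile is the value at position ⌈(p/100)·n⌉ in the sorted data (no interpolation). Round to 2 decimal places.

884.00

Sorted: 661, 878, 1050, 1501, 1896, 1914, 1933, 1975, 1985, 2269, 2289, 2413, 2679, 2758, 2780, 2819, 2859, 2979, 3047, 3358.
n = 20.
P25: rank ⌈25/100·20⌉ = 5 → 1896.
P75: rank ⌈75/100·20⌉ = 15 → 2780.
Difference: 2780 − 1896 = 884.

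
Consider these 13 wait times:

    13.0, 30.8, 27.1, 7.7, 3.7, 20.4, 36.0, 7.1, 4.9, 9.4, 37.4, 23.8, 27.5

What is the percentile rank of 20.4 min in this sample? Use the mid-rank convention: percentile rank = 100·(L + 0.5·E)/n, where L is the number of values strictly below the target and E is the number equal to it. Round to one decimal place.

Sorted: 3.7, 4.9, 7.1, 7.7, 9.4, 13.0, 20.4, 23.8, 27.1, 27.5, 30.8, 36.0, 37.4.
Count below 20.4: L = 6; count equal: E = 1; n = 13.
Percentile rank = 100·(6 + 0.5·1)/13 = 100·6.5/13 = 50.

50.0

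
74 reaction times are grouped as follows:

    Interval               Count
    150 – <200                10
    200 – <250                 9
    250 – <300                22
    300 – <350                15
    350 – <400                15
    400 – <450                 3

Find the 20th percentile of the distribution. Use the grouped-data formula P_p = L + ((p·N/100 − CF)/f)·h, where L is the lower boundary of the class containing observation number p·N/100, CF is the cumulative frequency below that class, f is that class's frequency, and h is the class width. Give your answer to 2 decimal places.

N = 74; target position k = 20/100 · 74 = 14.8.
Cumulative frequencies: 10, 19, 41, 56, 71, 74.
Observation 14.8 falls in the class 200 – <250.
L = 200, CF = 10, f = 9, h = 50.
P20 = 200 + ((14.8 − 10)/9)·50 = 200 + 26.6667 = 226.667.

226.67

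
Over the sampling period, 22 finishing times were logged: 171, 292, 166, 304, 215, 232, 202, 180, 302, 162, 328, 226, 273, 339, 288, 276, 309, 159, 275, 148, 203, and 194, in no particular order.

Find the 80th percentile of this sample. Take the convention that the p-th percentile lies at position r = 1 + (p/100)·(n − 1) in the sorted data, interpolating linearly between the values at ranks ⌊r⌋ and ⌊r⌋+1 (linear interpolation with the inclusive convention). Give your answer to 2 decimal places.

Sorted: 148, 159, 162, 166, 171, 180, 194, 202, 203, 215, 226, 232, 273, 275, 276, 288, 292, 302, 304, 309, 328, 339.
n = 22.
r = 1 + (80/100)·(22 − 1) = 1 + 16.8 = 17.8.
Rank 17 is 292 and rank 18 is 302.
Interpolate: 292 + 0.8·(302 − 292) = 292 + 0.8·10 = 300.

300.00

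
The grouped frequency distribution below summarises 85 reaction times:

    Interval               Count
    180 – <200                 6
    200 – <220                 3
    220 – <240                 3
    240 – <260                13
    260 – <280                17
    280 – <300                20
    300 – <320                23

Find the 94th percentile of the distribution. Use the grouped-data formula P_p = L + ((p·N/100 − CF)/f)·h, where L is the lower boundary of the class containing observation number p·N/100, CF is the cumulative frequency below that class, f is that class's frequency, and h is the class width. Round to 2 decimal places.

N = 85; target position k = 94/100 · 85 = 79.9.
Cumulative frequencies: 6, 9, 12, 25, 42, 62, 85.
Observation 79.9 falls in the class 300 – <320.
L = 300, CF = 62, f = 23, h = 20.
P94 = 300 + ((79.9 − 62)/23)·20 = 300 + 15.5652 = 315.565.

315.57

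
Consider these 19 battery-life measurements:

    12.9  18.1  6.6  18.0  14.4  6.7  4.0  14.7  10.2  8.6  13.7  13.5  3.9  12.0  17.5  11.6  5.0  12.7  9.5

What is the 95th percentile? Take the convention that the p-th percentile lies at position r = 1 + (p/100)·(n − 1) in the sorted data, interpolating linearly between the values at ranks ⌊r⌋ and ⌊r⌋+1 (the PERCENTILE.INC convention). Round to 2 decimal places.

18.01

Sorted: 3.9, 4.0, 5.0, 6.6, 6.7, 8.6, 9.5, 10.2, 11.6, 12.0, 12.7, 12.9, 13.5, 13.7, 14.4, 14.7, 17.5, 18.0, 18.1.
n = 19.
r = 1 + (95/100)·(19 − 1) = 1 + 17.1 = 18.1.
Rank 18 is 18.0 and rank 19 is 18.1.
Interpolate: 18.0 + 0.1·(18.1 − 18.0) = 18.0 + 0.1·0.1 = 18.01.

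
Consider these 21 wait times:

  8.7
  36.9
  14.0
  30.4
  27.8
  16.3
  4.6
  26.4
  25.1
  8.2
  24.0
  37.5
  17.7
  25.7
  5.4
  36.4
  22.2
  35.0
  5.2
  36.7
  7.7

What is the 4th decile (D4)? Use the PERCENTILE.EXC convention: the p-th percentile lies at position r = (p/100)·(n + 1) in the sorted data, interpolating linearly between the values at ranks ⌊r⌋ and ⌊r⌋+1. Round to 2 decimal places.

17.42

Sorted: 4.6, 5.2, 5.4, 7.7, 8.2, 8.7, 14.0, 16.3, 17.7, 22.2, 24.0, 25.1, 25.7, 26.4, 27.8, 30.4, 35.0, 36.4, 36.7, 36.9, 37.5.
n = 21.
r = (40/100)·(21 + 1) = 8.8.
Rank 8 is 16.3 and rank 9 is 17.7.
Interpolate: 16.3 + 0.8·(17.7 − 16.3) = 16.3 + 0.8·1.4 = 17.42.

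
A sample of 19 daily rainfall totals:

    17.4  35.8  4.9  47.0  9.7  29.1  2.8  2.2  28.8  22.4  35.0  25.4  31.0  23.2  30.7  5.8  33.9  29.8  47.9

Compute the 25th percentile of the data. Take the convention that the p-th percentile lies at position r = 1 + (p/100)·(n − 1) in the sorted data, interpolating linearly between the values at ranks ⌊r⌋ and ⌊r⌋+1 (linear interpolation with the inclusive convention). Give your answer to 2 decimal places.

13.55

Sorted: 2.2, 2.8, 4.9, 5.8, 9.7, 17.4, 22.4, 23.2, 25.4, 28.8, 29.1, 29.8, 30.7, 31.0, 33.9, 35.0, 35.8, 47.0, 47.9.
n = 19.
r = 1 + (25/100)·(19 − 1) = 1 + 4.5 = 5.5.
Rank 5 is 9.7 and rank 6 is 17.4.
Interpolate: 9.7 + 0.5·(17.4 − 9.7) = 9.7 + 0.5·7.7 = 13.55.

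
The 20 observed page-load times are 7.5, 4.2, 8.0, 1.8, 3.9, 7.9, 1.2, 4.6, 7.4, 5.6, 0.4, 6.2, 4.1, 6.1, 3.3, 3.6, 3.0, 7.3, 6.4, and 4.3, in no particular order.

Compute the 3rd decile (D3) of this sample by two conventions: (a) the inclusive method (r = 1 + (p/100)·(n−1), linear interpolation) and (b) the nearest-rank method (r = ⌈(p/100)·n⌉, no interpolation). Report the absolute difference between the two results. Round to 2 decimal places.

Sorted: 0.4, 1.2, 1.8, 3.0, 3.3, 3.6, 3.9, 4.1, 4.2, 4.3, 4.6, 5.6, 6.1, 6.2, 6.4, 7.3, 7.4, 7.5, 7.9, 8.0.
n = 20.
(a) r = 6.7; between ranks 6 (3.6) and 7 (3.9): 3.81.
(b) the nearest-rank method: rank 6 → 3.6.
|3.81 − 3.6| = 0.21.

0.21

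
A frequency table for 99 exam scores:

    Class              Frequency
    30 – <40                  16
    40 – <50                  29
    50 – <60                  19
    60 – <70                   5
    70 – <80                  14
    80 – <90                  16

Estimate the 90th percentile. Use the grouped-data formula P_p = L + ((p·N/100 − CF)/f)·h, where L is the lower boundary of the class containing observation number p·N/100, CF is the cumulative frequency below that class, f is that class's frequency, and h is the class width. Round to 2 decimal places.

83.81

N = 99; target position k = 90/100 · 99 = 89.1.
Cumulative frequencies: 16, 45, 64, 69, 83, 99.
Observation 89.1 falls in the class 80 – <90.
L = 80, CF = 83, f = 16, h = 10.
P90 = 80 + ((89.1 − 83)/16)·10 = 80 + 3.8125 = 83.8125.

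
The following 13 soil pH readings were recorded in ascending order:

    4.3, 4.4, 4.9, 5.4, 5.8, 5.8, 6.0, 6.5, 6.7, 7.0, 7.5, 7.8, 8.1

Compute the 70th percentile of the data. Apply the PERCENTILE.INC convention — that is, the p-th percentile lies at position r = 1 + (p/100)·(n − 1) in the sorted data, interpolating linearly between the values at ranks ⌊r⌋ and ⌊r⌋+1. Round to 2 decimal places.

n = 13.
r = 1 + (70/100)·(13 − 1) = 1 + 8.4 = 9.4.
Rank 9 is 6.7 and rank 10 is 7.0.
Interpolate: 6.7 + 0.4·(7.0 − 6.7) = 6.7 + 0.4·0.3 = 6.82.

6.82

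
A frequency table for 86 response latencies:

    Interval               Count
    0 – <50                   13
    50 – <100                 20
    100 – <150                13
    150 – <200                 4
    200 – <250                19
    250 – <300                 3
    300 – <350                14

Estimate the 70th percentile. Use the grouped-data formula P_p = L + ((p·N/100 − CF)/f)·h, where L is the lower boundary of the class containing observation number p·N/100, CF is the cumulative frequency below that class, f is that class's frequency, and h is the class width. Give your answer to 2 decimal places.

N = 86; target position k = 70/100 · 86 = 60.2.
Cumulative frequencies: 13, 33, 46, 50, 69, 72, 86.
Observation 60.2 falls in the class 200 – <250.
L = 200, CF = 50, f = 19, h = 50.
P70 = 200 + ((60.2 − 50)/19)·50 = 200 + 26.8421 = 226.842.

226.84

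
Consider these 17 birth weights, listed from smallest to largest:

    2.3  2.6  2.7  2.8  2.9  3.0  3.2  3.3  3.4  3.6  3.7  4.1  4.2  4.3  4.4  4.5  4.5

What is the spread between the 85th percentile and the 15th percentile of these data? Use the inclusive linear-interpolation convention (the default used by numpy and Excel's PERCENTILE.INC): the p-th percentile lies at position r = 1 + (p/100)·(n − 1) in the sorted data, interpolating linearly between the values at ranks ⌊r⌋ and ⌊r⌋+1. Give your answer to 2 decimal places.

n = 17.
P15: r = 3.4; ranks 3–4 are 2.7, 2.8; interpolating gives 2.74.
P85: r = 14.6; ranks 14–15 are 4.3, 4.4; interpolating gives 4.36.
Difference: 4.36 − 2.74 = 1.62.

1.62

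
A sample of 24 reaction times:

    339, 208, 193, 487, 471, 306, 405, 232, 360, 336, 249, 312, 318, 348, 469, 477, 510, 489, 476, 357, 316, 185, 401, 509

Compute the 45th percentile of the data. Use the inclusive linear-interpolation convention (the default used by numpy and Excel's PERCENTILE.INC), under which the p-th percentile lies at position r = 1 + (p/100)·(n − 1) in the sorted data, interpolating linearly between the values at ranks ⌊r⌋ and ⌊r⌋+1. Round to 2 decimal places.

342.15

Sorted: 185, 193, 208, 232, 249, 306, 312, 316, 318, 336, 339, 348, 357, 360, 401, 405, 469, 471, 476, 477, 487, 489, 509, 510.
n = 24.
r = 1 + (45/100)·(24 − 1) = 1 + 10.35 = 11.35.
Rank 11 is 339 and rank 12 is 348.
Interpolate: 339 + 0.35·(348 − 339) = 339 + 0.35·9 = 342.15.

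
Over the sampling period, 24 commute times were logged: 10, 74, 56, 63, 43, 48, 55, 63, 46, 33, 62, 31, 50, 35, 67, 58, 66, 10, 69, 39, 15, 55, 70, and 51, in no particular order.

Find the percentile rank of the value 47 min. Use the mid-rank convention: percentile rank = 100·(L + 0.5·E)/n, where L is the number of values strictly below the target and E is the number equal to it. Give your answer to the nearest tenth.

37.5

Sorted: 10, 10, 15, 31, 33, 35, 39, 43, 46, 48, 50, 51, 55, 55, 56, 58, 62, 63, 63, 66, 67, 69, 70, 74.
Count below 47: L = 9; count equal: E = 0; n = 24.
Percentile rank = 100·(9 + 0.5·0)/24 = 100·9/24 = 37.5.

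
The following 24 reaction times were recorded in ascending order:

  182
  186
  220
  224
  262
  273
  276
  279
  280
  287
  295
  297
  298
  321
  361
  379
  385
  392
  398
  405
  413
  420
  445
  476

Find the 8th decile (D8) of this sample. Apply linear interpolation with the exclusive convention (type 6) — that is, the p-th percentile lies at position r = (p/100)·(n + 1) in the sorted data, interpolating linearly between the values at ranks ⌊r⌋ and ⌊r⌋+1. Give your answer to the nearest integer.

n = 24.
r = (80/100)·(24 + 1) = 20.
r is an integer, so P80 is the value at rank 20: 405.

405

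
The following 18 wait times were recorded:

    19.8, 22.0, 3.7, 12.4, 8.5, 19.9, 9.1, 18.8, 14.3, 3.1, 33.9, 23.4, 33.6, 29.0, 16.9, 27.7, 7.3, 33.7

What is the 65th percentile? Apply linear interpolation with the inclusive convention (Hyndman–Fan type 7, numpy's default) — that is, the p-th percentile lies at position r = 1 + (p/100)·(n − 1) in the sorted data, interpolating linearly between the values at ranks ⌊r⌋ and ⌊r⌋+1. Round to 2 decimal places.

22.07

Sorted: 3.1, 3.7, 7.3, 8.5, 9.1, 12.4, 14.3, 16.9, 18.8, 19.8, 19.9, 22.0, 23.4, 27.7, 29.0, 33.6, 33.7, 33.9.
n = 18.
r = 1 + (65/100)·(18 − 1) = 1 + 11.05 = 12.05.
Rank 12 is 22.0 and rank 13 is 23.4.
Interpolate: 22.0 + 0.05·(23.4 − 22.0) = 22.0 + 0.05·1.4 = 22.07.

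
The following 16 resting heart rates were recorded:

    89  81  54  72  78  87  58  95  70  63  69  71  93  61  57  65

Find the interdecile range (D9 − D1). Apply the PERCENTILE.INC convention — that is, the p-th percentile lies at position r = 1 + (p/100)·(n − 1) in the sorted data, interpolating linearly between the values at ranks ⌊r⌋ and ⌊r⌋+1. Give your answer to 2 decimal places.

33.50

Sorted: 54, 57, 58, 61, 63, 65, 69, 70, 71, 72, 78, 81, 87, 89, 93, 95.
n = 16.
P10: r = 2.5; ranks 2–3 are 57, 58; interpolating gives 57.5.
P90: r = 14.5; ranks 14–15 are 89, 93; interpolating gives 91.
Difference: 91 − 57.5 = 33.5.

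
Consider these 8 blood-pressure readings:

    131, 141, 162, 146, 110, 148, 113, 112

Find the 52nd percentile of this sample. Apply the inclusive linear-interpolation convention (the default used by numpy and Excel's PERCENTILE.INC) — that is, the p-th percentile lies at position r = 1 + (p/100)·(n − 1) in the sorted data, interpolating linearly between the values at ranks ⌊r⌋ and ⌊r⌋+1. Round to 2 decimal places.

137.40

Sorted: 110, 112, 113, 131, 141, 146, 148, 162.
n = 8.
r = 1 + (52/100)·(8 − 1) = 1 + 3.64 = 4.64.
Rank 4 is 131 and rank 5 is 141.
Interpolate: 131 + 0.64·(141 − 131) = 131 + 0.64·10 = 137.4.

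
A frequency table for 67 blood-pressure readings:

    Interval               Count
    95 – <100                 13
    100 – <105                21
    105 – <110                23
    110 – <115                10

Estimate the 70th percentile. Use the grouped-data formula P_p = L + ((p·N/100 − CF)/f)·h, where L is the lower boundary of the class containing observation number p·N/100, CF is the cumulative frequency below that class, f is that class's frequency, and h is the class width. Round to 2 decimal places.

N = 67; target position k = 70/100 · 67 = 46.9.
Cumulative frequencies: 13, 34, 57, 67.
Observation 46.9 falls in the class 105 – <110.
L = 105, CF = 34, f = 23, h = 5.
P70 = 105 + ((46.9 − 34)/23)·5 = 105 + 2.80435 = 107.804.

107.80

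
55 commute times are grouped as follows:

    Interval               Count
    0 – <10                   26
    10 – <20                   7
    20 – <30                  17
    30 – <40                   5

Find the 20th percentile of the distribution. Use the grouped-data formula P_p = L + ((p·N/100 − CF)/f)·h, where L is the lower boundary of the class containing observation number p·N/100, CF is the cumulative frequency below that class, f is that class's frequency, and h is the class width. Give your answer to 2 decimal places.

4.23

N = 55; target position k = 20/100 · 55 = 11.
Cumulative frequencies: 26, 33, 50, 55.
Observation 11 falls in the class 0 – <10.
L = 0, CF = 0, f = 26, h = 10.
P20 = 0 + ((11 − 0)/26)·10 = 0 + 4.23077 = 4.23077.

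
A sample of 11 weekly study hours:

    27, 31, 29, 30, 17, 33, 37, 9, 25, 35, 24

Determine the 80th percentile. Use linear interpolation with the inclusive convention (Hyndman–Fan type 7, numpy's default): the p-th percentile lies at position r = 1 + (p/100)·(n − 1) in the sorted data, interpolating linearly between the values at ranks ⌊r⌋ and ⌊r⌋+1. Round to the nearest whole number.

33

Sorted: 9, 17, 24, 25, 27, 29, 30, 31, 33, 35, 37.
n = 11.
r = 1 + (80/100)·(11 − 1) = 1 + 8 = 9.
r is an integer, so P80 is the value at rank 9: 33.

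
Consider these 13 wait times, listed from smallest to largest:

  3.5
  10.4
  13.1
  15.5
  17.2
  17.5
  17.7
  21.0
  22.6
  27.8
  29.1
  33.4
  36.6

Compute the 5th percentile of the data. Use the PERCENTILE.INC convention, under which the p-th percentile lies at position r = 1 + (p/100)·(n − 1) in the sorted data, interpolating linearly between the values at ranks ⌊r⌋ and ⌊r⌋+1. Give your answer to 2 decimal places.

7.64

n = 13.
r = 1 + (5/100)·(13 − 1) = 1 + 0.6 = 1.6.
Rank 1 is 3.5 and rank 2 is 10.4.
Interpolate: 3.5 + 0.6·(10.4 − 3.5) = 3.5 + 0.6·6.9 = 7.64.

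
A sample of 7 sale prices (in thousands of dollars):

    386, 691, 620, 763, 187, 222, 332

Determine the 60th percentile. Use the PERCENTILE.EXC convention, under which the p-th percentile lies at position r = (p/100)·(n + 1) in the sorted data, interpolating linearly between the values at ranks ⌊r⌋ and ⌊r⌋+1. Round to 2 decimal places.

573.20

Sorted: 187, 222, 332, 386, 620, 691, 763.
n = 7.
r = (60/100)·(7 + 1) = 4.8.
Rank 4 is 386 and rank 5 is 620.
Interpolate: 386 + 0.8·(620 − 386) = 386 + 0.8·234 = 573.2.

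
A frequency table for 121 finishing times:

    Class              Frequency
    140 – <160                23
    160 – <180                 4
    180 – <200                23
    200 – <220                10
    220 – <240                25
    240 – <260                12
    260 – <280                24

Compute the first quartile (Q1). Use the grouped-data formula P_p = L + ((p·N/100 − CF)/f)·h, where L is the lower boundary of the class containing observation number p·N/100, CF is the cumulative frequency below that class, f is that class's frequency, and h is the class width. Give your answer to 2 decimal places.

182.83

N = 121; target position k = 25/100 · 121 = 30.25.
Cumulative frequencies: 23, 27, 50, 60, 85, 97, 121.
Observation 30.25 falls in the class 180 – <200.
L = 180, CF = 27, f = 23, h = 20.
P25 = 180 + ((30.25 − 27)/23)·20 = 180 + 2.82609 = 182.826.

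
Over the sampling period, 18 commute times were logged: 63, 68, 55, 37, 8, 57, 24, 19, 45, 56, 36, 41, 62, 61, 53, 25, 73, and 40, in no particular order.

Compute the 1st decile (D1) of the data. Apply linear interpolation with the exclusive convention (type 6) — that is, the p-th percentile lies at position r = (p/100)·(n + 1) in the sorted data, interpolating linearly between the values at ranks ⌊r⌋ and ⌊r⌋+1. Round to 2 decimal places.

Sorted: 8, 19, 24, 25, 36, 37, 40, 41, 45, 53, 55, 56, 57, 61, 62, 63, 68, 73.
n = 18.
r = (10/100)·(18 + 1) = 1.9.
Rank 1 is 8 and rank 2 is 19.
Interpolate: 8 + 0.9·(19 − 8) = 8 + 0.9·11 = 17.9.

17.90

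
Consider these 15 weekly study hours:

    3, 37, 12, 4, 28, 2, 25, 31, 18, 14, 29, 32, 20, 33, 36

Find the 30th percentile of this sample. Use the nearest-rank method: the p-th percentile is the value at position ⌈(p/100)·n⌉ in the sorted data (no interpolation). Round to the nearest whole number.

14

Sorted: 2, 3, 4, 12, 14, 18, 20, 25, 28, 29, 31, 32, 33, 36, 37.
n = 15.
Position = ⌈30/100 · 15⌉ = ⌈4.5⌉ = 5.
The value at rank 5 is 14.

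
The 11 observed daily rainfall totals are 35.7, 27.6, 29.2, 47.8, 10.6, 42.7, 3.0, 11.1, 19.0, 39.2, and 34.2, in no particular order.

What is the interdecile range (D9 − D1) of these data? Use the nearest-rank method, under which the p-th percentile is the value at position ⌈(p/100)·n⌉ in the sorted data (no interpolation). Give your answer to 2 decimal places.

Sorted: 3.0, 10.6, 11.1, 19.0, 27.6, 29.2, 34.2, 35.7, 39.2, 42.7, 47.8.
n = 11.
P10: rank ⌈10/100·11⌉ = 2 → 10.6.
P90: rank ⌈90/100·11⌉ = 10 → 42.7.
Difference: 42.7 − 10.6 = 32.1.

32.10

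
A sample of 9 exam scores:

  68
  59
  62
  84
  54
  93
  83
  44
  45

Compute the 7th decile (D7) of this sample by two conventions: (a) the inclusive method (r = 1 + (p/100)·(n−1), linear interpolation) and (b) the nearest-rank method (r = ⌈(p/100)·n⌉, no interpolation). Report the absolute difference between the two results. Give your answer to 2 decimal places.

6.00

Sorted: 44, 45, 54, 59, 62, 68, 83, 84, 93.
n = 9.
(a) r = 6.6; between ranks 6 (68) and 7 (83): 77.
(b) the nearest-rank method: rank 7 → 83.
|77 − 83| = 6.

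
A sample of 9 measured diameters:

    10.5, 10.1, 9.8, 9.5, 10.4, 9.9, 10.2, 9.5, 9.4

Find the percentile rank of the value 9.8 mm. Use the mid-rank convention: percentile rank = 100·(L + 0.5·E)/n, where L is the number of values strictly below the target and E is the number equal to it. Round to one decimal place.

Sorted: 9.4, 9.5, 9.5, 9.8, 9.9, 10.1, 10.2, 10.4, 10.5.
Count below 9.8: L = 3; count equal: E = 1; n = 9.
Percentile rank = 100·(3 + 0.5·1)/9 = 100·3.5/9 = 38.89.

38.9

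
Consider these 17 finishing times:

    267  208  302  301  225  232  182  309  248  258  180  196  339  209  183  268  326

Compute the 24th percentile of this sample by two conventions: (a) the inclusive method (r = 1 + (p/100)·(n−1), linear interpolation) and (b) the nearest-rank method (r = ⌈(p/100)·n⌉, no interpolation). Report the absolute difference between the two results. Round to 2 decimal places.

1.92

Sorted: 180, 182, 183, 196, 208, 209, 225, 232, 248, 258, 267, 268, 301, 302, 309, 326, 339.
n = 17.
(a) r = 4.84; between ranks 4 (196) and 5 (208): 206.08.
(b) the nearest-rank method: rank 5 → 208.
|206.08 − 208| = 1.92.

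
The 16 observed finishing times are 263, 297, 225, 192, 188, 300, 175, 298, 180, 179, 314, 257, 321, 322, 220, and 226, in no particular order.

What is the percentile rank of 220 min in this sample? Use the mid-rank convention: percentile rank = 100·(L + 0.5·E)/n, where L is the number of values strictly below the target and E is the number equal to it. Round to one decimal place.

34.4

Sorted: 175, 179, 180, 188, 192, 220, 225, 226, 257, 263, 297, 298, 300, 314, 321, 322.
Count below 220: L = 5; count equal: E = 1; n = 16.
Percentile rank = 100·(5 + 0.5·1)/16 = 100·5.5/16 = 34.38.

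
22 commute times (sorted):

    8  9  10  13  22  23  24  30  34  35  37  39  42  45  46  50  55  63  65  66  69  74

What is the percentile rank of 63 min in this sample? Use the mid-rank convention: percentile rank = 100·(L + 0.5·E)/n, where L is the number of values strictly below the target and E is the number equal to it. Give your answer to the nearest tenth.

79.5

Count below 63: L = 17; count equal: E = 1; n = 22.
Percentile rank = 100·(17 + 0.5·1)/22 = 100·17.5/22 = 79.55.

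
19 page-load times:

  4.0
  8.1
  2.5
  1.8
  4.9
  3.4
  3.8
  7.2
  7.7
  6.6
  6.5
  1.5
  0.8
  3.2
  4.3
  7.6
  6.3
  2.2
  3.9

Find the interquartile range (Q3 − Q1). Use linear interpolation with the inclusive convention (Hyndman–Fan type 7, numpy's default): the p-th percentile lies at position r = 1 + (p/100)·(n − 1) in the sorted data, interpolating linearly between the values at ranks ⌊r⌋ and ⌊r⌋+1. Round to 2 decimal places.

3.70

Sorted: 0.8, 1.5, 1.8, 2.2, 2.5, 3.2, 3.4, 3.8, 3.9, 4.0, 4.3, 4.9, 6.3, 6.5, 6.6, 7.2, 7.6, 7.7, 8.1.
n = 19.
P25: r = 5.5; ranks 5–6 are 2.5, 3.2; interpolating gives 2.85.
P75: r = 14.5; ranks 14–15 are 6.5, 6.6; interpolating gives 6.55.
Difference: 6.55 − 2.85 = 3.7.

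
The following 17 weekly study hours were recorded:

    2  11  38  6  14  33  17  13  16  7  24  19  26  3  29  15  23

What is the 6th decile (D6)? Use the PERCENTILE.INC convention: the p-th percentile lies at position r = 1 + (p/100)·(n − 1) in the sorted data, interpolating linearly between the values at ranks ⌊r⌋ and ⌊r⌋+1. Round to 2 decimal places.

Sorted: 2, 3, 6, 7, 11, 13, 14, 15, 16, 17, 19, 23, 24, 26, 29, 33, 38.
n = 17.
r = 1 + (60/100)·(17 − 1) = 1 + 9.6 = 10.6.
Rank 10 is 17 and rank 11 is 19.
Interpolate: 17 + 0.6·(19 − 17) = 17 + 0.6·2 = 18.2.

18.20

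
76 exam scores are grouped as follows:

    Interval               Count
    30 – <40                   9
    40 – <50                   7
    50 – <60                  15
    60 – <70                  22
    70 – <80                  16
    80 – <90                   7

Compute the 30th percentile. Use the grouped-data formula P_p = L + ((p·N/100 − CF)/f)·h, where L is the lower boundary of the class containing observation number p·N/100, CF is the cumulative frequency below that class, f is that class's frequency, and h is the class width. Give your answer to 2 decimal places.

N = 76; target position k = 30/100 · 76 = 22.8.
Cumulative frequencies: 9, 16, 31, 53, 69, 76.
Observation 22.8 falls in the class 50 – <60.
L = 50, CF = 16, f = 15, h = 10.
P30 = 50 + ((22.8 − 16)/15)·10 = 50 + 4.53333 = 54.5333.

54.53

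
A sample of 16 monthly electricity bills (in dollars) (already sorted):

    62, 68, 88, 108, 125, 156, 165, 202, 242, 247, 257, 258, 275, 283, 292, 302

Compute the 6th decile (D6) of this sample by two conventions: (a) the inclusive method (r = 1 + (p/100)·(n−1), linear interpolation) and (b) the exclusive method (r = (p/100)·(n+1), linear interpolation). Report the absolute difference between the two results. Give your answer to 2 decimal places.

n = 16.
(a) r = 10 → value at rank 10 = 247.
(b) r = 10.2; between ranks 10 (247) and 11 (257): 249.
|247 − 249| = 2.

2.00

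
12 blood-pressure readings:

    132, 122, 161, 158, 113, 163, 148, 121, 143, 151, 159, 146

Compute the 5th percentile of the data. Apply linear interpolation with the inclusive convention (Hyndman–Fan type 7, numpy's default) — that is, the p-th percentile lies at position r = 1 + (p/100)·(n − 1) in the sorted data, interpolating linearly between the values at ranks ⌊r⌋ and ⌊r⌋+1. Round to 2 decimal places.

Sorted: 113, 121, 122, 132, 143, 146, 148, 151, 158, 159, 161, 163.
n = 12.
r = 1 + (5/100)·(12 − 1) = 1 + 0.55 = 1.55.
Rank 1 is 113 and rank 2 is 121.
Interpolate: 113 + 0.55·(121 − 113) = 113 + 0.55·8 = 117.4.

117.40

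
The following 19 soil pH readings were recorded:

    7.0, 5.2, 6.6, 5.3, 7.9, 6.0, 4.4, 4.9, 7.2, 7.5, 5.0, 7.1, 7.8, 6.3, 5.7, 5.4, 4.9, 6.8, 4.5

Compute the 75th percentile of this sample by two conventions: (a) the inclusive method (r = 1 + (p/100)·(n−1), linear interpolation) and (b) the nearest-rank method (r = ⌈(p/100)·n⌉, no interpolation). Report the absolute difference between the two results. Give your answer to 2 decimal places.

0.05

Sorted: 4.4, 4.5, 4.9, 4.9, 5.0, 5.2, 5.3, 5.4, 5.7, 6.0, 6.3, 6.6, 6.8, 7.0, 7.1, 7.2, 7.5, 7.8, 7.9.
n = 19.
(a) r = 14.5; between ranks 14 (7.0) and 15 (7.1): 7.05.
(b) the nearest-rank method: rank 15 → 7.1.
|7.05 − 7.1| = 0.05.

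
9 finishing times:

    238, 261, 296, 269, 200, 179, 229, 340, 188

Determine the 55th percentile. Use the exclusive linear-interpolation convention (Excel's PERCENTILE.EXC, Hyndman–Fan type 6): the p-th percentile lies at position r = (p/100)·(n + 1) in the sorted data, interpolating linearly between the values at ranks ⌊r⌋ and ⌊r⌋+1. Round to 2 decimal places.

Sorted: 179, 188, 200, 229, 238, 261, 269, 296, 340.
n = 9.
r = (55/100)·(9 + 1) = 5.5.
Rank 5 is 238 and rank 6 is 261.
Interpolate: 238 + 0.5·(261 − 238) = 238 + 0.5·23 = 249.5.

249.50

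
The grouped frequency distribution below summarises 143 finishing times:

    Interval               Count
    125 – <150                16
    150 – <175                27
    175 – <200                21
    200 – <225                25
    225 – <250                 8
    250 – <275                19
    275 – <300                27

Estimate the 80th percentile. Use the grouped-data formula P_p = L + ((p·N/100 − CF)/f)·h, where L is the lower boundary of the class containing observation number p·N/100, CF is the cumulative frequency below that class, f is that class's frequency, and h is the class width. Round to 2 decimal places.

272.89

N = 143; target position k = 80/100 · 143 = 114.4.
Cumulative frequencies: 16, 43, 64, 89, 97, 116, 143.
Observation 114.4 falls in the class 250 – <275.
L = 250, CF = 97, f = 19, h = 25.
P80 = 250 + ((114.4 − 97)/19)·25 = 250 + 22.8947 = 272.895.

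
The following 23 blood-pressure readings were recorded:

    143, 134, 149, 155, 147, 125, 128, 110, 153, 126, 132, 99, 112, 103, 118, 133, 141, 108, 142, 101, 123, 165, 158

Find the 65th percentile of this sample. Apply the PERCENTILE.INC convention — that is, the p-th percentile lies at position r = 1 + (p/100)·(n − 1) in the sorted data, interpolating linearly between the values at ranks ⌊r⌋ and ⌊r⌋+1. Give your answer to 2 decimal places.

Sorted: 99, 101, 103, 108, 110, 112, 118, 123, 125, 126, 128, 132, 133, 134, 141, 142, 143, 147, 149, 153, 155, 158, 165.
n = 23.
r = 1 + (65/100)·(23 − 1) = 1 + 14.3 = 15.3.
Rank 15 is 141 and rank 16 is 142.
Interpolate: 141 + 0.3·(142 − 141) = 141 + 0.3·1 = 141.3.

141.30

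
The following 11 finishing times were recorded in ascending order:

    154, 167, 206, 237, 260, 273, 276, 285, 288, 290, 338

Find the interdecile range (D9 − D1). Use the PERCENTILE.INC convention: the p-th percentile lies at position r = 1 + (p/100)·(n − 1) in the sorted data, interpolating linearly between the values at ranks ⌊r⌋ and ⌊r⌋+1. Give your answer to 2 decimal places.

n = 11.
P10: r = 2 (integer) → 167.
P90: r = 10 (integer) → 290.
Difference: 290 − 167 = 123.

123.00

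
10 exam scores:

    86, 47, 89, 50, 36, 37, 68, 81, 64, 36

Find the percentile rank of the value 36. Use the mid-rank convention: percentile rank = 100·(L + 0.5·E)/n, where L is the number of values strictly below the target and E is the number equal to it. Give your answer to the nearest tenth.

Sorted: 36, 36, 37, 47, 50, 64, 68, 81, 86, 89.
Count below 36: L = 0; count equal: E = 2; n = 10.
Percentile rank = 100·(0 + 0.5·2)/10 = 100·1/10 = 10.

10.0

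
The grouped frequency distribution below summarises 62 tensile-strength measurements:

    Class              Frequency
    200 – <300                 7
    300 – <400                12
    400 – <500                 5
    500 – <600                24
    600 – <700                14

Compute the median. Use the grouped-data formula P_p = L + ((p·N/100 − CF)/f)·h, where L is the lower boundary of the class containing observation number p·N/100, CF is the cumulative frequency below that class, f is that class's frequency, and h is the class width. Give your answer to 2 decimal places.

N = 62; target position k = 50/100 · 62 = 31.
Cumulative frequencies: 7, 19, 24, 48, 62.
Observation 31 falls in the class 500 – <600.
L = 500, CF = 24, f = 24, h = 100.
P50 = 500 + ((31 − 24)/24)·100 = 500 + 29.1667 = 529.167.

529.17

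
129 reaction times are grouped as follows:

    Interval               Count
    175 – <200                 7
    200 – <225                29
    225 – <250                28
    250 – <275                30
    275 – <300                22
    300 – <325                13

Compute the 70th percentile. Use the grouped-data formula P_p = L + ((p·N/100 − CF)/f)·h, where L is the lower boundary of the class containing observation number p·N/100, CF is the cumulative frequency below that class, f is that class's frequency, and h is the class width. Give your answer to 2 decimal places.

N = 129; target position k = 70/100 · 129 = 90.3.
Cumulative frequencies: 7, 36, 64, 94, 116, 129.
Observation 90.3 falls in the class 250 – <275.
L = 250, CF = 64, f = 30, h = 25.
P70 = 250 + ((90.3 − 64)/30)·25 = 250 + 21.9167 = 271.917.

271.92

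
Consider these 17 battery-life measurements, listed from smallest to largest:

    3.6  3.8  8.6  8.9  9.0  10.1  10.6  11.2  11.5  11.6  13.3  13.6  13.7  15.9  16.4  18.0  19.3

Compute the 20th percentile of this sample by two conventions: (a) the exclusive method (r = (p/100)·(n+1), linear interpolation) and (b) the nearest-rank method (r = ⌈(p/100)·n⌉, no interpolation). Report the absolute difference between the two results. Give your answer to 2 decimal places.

n = 17.
(a) r = 3.6; between ranks 3 (8.6) and 4 (8.9): 8.78.
(b) the nearest-rank method: rank 4 → 8.9.
|8.78 − 8.9| = 0.12.

0.12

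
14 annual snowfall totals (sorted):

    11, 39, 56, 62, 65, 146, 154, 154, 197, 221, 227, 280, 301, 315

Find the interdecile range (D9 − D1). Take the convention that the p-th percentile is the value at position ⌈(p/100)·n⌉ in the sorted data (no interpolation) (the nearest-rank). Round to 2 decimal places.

n = 14.
P10: rank ⌈10/100·14⌉ = 2 → 39.
P90: rank ⌈90/100·14⌉ = 13 → 301.
Difference: 301 − 39 = 262.

262.00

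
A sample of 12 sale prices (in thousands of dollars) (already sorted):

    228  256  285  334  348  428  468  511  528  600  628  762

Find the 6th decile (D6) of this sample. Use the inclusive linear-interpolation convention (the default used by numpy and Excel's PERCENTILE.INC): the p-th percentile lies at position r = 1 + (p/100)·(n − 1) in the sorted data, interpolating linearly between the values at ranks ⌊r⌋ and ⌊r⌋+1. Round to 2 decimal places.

493.80

n = 12.
r = 1 + (60/100)·(12 − 1) = 1 + 6.6 = 7.6.
Rank 7 is 468 and rank 8 is 511.
Interpolate: 468 + 0.6·(511 − 468) = 468 + 0.6·43 = 493.8.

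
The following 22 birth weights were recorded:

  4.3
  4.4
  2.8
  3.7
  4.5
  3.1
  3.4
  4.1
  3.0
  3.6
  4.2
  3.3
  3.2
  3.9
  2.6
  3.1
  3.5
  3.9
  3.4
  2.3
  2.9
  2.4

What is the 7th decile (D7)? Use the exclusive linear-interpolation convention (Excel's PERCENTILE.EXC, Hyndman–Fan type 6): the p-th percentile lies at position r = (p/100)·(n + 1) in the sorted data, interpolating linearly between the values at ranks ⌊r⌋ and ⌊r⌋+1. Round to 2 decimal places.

Sorted: 2.3, 2.4, 2.6, 2.8, 2.9, 3.0, 3.1, 3.1, 3.2, 3.3, 3.4, 3.4, 3.5, 3.6, 3.7, 3.9, 3.9, 4.1, 4.2, 4.3, 4.4, 4.5.
n = 22.
r = (70/100)·(22 + 1) = 16.1.
Rank 16 is 3.9 and rank 17 is 3.9.
Interpolate: 3.9 + 0.1·(3.9 − 3.9) = 3.9 + 0.1·0 = 3.9.

3.90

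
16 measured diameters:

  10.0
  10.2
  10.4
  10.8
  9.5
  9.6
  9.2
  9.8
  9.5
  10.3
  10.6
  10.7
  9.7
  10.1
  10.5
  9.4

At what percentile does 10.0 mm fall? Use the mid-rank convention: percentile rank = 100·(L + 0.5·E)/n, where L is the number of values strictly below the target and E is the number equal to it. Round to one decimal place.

Sorted: 9.2, 9.4, 9.5, 9.5, 9.6, 9.7, 9.8, 10.0, 10.1, 10.2, 10.3, 10.4, 10.5, 10.6, 10.7, 10.8.
Count below 10.0: L = 7; count equal: E = 1; n = 16.
Percentile rank = 100·(7 + 0.5·1)/16 = 100·7.5/16 = 46.88.

46.9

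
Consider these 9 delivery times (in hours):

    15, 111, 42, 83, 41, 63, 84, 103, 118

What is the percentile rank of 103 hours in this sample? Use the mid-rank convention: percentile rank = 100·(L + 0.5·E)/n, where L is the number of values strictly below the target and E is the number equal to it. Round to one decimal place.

72.2

Sorted: 15, 41, 42, 63, 83, 84, 103, 111, 118.
Count below 103: L = 6; count equal: E = 1; n = 9.
Percentile rank = 100·(6 + 0.5·1)/9 = 100·6.5/9 = 72.22.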